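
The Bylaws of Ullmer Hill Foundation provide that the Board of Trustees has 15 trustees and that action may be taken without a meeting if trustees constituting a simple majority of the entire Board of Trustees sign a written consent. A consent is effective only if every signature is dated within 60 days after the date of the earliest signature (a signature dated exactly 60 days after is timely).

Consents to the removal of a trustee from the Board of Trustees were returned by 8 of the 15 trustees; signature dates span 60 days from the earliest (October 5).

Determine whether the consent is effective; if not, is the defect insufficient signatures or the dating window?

Signatures required: a simple majority of 15 — a majority of 15 is 8, so 8 needed; 8 signed. Sufficient.
Dating window: the latest signature is 60 days after the earliest; the limit is 60 days. Within the window.

Effective — both the signature and dating-window requirements are satisfied.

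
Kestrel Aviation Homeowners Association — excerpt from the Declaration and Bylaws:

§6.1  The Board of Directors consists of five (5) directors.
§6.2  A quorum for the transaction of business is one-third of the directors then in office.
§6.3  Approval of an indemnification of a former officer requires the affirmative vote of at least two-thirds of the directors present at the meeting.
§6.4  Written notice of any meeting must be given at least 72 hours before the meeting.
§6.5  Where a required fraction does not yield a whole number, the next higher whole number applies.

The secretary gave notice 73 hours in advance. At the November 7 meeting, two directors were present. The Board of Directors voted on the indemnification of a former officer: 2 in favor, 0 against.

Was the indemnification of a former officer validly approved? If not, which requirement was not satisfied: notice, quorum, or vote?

Valid — all requirements satisfied.

Notice: 73 hours given; 72 required (73 ≥ 72). Satisfied.
Quorum: 2 present; quorum is 2. Satisfied.
Vote: the indemnification of a former officer requires two-thirds of the directors present (2). 2/3 of 2 = 1.33, rounded up to 2, so 2 affirmative votes are needed; 2 voted in favor. Satisfied.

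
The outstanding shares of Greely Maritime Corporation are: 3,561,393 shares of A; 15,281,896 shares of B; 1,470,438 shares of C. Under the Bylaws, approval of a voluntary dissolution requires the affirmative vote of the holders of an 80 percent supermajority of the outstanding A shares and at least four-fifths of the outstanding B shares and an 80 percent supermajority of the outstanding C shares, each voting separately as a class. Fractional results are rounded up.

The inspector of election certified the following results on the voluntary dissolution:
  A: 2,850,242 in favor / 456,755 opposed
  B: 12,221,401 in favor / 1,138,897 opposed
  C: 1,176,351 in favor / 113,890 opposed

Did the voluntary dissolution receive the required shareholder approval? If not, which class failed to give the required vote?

Not approved — the B shares did not give the required vote.

A: 4/5 of 3561393 = 2849114.40, rounded up to 2849115; 2,849,115 required, 2,850,242 in favor — approved.
B: 4/5 of 15281896 = 12225516.80, rounded up to 12225517; 12,225,517 required, 12,221,401 in favor — not approved.
C: 4/5 of 1470438 = 1176350.40, rounded up to 1176351; 1,176,351 required, 1,176,351 in favor — approved.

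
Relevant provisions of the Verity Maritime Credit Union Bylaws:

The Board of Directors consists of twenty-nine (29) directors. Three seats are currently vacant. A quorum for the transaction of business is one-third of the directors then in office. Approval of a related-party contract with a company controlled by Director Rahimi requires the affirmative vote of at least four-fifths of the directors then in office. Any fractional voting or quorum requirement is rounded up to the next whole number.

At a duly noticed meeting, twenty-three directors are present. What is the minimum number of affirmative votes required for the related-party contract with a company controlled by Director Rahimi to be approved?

21

The related-party contract with a company controlled by Director Rahimi requires four-fifths of the directors then in office (26).
4/5 of 26 = 20.80, rounded up to 21.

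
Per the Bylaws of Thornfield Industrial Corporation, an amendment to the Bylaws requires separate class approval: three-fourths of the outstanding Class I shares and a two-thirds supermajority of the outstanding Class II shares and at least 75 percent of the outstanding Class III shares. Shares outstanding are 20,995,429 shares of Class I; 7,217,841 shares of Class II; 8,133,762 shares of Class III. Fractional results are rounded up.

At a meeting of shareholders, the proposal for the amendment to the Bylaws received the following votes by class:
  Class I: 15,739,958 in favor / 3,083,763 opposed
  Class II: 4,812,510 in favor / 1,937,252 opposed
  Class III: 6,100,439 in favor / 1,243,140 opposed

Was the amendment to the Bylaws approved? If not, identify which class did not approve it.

Not approved — the Class I shares did not give the required vote.

Class I: 3/4 of 20995429 = 15746571.75, rounded up to 15746572; 15,746,572 required, 15,739,958 in favor — not approved.
Class II: 2/3 of 7217841 = 4811894; 4,811,894 required, 4,812,510 in favor — approved.
Class III: 3/4 of 8133762 = 6100321.50, rounded up to 6100322; 6,100,322 required, 6,100,439 in favor — approved.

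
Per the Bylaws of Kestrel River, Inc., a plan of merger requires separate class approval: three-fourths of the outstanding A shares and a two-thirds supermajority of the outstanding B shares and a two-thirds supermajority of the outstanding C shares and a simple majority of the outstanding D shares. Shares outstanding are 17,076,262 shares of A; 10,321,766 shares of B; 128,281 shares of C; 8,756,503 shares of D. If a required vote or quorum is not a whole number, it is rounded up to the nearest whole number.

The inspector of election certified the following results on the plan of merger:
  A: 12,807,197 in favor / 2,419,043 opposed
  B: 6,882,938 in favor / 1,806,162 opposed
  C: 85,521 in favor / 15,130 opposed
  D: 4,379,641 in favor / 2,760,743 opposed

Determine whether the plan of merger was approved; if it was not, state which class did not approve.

Approved — every class gave the required vote.

A: 3/4 of 17076262 = 12807196.50, rounded up to 12807197; 12,807,197 required, 12,807,197 in favor — approved.
B: 2/3 of 10321766 = 6881177.33, rounded up to 6881178; 6,881,178 required, 6,882,938 in favor — approved.
C: 2/3 of 128281 = 85520.67, rounded up to 85521; 85,521 required, 85,521 in favor — approved.
D: a majority of 8756503 is 4378252; 4,378,252 required, 4,379,641 in favor — approved.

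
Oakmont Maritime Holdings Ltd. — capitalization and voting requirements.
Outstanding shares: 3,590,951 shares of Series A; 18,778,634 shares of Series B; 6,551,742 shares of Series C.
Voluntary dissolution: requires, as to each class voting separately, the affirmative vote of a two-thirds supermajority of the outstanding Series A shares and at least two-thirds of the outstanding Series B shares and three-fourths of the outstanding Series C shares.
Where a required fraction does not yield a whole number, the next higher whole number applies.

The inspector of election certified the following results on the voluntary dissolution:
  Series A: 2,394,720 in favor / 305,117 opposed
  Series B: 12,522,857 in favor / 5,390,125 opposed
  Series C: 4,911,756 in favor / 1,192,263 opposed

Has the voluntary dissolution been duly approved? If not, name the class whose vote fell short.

Not approved — the Series C shares did not give the required vote.

Series A: 2/3 of 3590951 = 2393967.33, rounded up to 2393968; 2,393,968 required, 2,394,720 in favor — approved.
Series B: 2/3 of 18778634 = 12519089.33, rounded up to 12519090; 12,519,090 required, 12,522,857 in favor — approved.
Series C: 3/4 of 6551742 = 4913806.50, rounded up to 4913807; 4,913,807 required, 4,911,756 in favor — not approved.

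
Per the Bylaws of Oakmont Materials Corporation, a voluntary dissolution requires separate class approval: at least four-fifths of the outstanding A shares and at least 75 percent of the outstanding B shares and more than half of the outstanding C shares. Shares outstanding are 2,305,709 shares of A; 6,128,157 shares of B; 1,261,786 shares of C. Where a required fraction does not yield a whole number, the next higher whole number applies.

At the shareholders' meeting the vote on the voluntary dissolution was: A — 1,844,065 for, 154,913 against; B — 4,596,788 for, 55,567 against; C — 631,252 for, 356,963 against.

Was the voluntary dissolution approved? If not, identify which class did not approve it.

A: 4/5 of 2305709 = 1844567.20, rounded up to 1844568; 1,844,568 required, 1,844,065 in favor — not approved.
B: 3/4 of 6128157 = 4596117.75, rounded up to 4596118; 4,596,118 required, 4,596,788 in favor — approved.
C: a majority of 1261786 is 630894; 630,894 required, 631,252 in favor — approved.

Not approved — the A shares did not give the required vote.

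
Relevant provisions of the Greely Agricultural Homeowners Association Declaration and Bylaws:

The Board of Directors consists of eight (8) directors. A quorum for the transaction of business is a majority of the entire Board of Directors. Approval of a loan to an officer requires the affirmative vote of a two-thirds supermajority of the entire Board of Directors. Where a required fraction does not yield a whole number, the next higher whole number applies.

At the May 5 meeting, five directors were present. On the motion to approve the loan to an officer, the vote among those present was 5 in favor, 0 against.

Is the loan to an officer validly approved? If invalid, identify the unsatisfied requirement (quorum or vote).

Quorum: 5 present; quorum is 5. Satisfied.
Vote: the loan to an officer requires two-thirds of the entire Board of Directors (8). 2/3 of 8 = 5.33, rounded up to 6, so 6 affirmative votes are needed; 5 voted in favor. Not satisfied.

Invalid — vote requirement not satisfied.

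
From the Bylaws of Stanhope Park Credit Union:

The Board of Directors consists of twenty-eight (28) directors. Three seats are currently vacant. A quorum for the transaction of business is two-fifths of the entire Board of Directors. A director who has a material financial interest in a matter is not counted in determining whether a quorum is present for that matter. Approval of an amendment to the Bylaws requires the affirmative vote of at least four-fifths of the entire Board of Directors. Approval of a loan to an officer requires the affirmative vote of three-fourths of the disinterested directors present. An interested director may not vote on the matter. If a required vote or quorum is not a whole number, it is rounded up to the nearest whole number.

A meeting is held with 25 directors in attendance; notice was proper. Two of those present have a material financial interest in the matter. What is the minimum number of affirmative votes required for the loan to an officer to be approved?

The loan to an officer requires three-fourths of the disinterested directors present (25 − 2 = 23).
3/4 of 23 = 17.25, rounded up to 18.

18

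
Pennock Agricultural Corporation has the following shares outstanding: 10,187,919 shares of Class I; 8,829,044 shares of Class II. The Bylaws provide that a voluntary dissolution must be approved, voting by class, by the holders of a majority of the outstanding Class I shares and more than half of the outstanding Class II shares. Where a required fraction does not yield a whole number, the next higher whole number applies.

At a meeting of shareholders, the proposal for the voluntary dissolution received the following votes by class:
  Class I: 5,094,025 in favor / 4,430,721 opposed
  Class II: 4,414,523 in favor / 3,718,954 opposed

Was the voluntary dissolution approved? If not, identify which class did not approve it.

Class I: a majority of 10187919 is 5093960; 5,093,960 required, 5,094,025 in favor — approved.
Class II: a majority of 8829044 is 4414523; 4,414,523 required, 4,414,523 in favor — approved.

Approved — every class gave the required vote.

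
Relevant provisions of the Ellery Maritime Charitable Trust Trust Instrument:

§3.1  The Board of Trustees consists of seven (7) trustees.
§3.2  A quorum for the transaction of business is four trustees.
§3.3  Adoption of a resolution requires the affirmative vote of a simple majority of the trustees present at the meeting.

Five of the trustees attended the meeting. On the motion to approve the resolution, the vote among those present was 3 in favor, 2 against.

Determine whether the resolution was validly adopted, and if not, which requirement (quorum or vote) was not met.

Valid — all requirements satisfied.

Quorum: 5 present; quorum is 4. Satisfied.
Vote: the resolution requires a majority of the trustees present (5). A majority of 5 is 3, so 3 affirmative votes are needed; 3 voted in favor. Satisfied.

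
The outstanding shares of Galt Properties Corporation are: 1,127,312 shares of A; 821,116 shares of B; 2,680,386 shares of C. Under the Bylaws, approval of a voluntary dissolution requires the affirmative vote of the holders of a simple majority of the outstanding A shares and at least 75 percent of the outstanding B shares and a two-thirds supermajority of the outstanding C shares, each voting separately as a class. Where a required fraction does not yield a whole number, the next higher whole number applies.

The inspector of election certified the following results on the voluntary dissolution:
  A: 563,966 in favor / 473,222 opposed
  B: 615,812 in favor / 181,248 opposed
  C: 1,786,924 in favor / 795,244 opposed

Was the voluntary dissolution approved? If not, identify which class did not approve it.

A: a majority of 1127312 is 563657; 563,657 required, 563,966 in favor — approved.
B: 3/4 of 821116 = 615837; 615,837 required, 615,812 in favor — not approved.
C: 2/3 of 2680386 = 1786924; 1,786,924 required, 1,786,924 in favor — approved.

Not approved — the B shares did not give the required vote.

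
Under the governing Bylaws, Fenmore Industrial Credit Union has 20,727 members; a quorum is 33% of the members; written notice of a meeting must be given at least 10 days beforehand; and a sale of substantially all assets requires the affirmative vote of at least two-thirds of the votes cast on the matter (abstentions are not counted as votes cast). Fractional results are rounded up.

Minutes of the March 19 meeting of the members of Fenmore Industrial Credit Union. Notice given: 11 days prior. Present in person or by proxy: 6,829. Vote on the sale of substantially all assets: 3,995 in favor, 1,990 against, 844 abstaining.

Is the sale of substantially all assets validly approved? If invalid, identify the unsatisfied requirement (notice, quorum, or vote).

Invalid — quorum requirement not satisfied.

Notice: 11 days given; 10 required. Satisfied.
Quorum: 33% of 20,727 = 6,839.91, rounded up to 6,840; 6,829 present. Not satisfied.
Vote: requires two-thirds of the votes cast (6,829 − 844 abstaining = 5,985); 2/3 of 5985 = 3990, so 3,990 needed; 3,995 in favor. Satisfied.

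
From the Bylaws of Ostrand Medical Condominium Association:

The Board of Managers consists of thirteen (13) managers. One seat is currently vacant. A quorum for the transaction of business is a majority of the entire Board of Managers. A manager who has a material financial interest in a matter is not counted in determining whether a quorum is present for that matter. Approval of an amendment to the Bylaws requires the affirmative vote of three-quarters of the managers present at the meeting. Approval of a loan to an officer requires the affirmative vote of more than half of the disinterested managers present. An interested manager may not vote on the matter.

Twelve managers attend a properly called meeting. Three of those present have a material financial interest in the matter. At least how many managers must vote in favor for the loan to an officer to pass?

The loan to an officer requires a majority of the disinterested managers present (12 − 3 = 9).
A majority of 9 is 5.

5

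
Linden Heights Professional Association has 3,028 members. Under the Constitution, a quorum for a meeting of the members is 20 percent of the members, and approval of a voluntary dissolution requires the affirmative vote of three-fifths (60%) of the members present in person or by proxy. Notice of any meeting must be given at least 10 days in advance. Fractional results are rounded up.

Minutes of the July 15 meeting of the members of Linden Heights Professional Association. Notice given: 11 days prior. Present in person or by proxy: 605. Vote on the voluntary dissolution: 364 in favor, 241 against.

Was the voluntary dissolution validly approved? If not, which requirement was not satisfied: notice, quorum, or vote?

Notice: 11 days given; 10 required. Satisfied.
Quorum: 20% of 3,028 = 605.60, rounded up to 606; 605 present. Not satisfied.
Vote: requires three-fifths of those present (605); 3/5 of 605 = 363, so 363 needed; 364 in favor. Satisfied.

Invalid — quorum requirement not satisfied.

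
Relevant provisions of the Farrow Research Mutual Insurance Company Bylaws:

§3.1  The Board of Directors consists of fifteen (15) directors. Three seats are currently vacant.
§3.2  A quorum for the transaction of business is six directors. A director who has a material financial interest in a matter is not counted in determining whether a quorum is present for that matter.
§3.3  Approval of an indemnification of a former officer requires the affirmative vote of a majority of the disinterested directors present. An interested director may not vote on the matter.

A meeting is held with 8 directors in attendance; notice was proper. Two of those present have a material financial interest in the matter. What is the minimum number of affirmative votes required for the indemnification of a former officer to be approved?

4

The indemnification of a former officer requires a majority of the disinterested directors present (8 − 2 = 6).
A majority of 6 is 4.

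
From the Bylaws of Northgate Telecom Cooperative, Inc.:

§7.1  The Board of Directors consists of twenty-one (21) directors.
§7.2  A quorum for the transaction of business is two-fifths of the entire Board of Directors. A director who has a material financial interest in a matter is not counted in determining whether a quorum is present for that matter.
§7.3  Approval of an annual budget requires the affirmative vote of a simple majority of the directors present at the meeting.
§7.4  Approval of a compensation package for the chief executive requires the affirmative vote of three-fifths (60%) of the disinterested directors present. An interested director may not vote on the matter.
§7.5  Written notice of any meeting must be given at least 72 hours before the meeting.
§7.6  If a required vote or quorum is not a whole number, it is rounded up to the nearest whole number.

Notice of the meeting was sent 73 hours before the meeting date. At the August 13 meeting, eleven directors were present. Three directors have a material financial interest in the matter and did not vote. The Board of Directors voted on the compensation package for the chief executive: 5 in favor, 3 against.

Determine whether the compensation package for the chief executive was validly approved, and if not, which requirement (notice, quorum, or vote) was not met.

Notice: 73 hours given; 72 required (73 ≥ 72). Satisfied.
Quorum: 11 present, but the 3 interested directors do not count, leaving 8. Quorum is 9. Not satisfied.
Vote: the compensation package for the chief executive requires three-fifths of the disinterested directors present (11 − 3 = 8). 3/5 of 8 = 4.80, rounded up to 5, so 5 affirmative votes are needed; 5 voted in favor. Satisfied. (Moot — without a quorum no business can be validly transacted.)

Invalid — quorum requirement not satisfied.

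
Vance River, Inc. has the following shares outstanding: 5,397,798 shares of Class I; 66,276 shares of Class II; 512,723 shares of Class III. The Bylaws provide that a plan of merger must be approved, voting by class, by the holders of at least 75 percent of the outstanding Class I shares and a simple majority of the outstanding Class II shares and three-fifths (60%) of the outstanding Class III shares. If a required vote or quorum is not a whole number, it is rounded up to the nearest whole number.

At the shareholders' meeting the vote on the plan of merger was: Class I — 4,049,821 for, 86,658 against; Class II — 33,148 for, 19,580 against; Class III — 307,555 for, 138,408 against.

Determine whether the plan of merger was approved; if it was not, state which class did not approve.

Not approved — the Class III shares did not give the required vote.

Class I: 3/4 of 5397798 = 4048348.50, rounded up to 4048349; 4,048,349 required, 4,049,821 in favor — approved.
Class II: a majority of 66276 is 33139; 33,139 required, 33,148 in favor — approved.
Class III: 3/5 of 512723 = 307633.80, rounded up to 307634; 307,634 required, 307,555 in favor — not approved.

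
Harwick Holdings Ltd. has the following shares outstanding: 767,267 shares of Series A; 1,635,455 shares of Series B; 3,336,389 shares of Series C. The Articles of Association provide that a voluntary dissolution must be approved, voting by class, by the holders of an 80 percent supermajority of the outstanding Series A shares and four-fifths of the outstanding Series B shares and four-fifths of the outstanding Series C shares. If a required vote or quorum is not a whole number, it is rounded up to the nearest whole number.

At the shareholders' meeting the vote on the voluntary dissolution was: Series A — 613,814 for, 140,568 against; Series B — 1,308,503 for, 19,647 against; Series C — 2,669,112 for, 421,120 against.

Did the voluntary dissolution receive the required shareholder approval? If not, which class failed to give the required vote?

Series A: 4/5 of 767267 = 613813.60, rounded up to 613814; 613,814 required, 613,814 in favor — approved.
Series B: 4/5 of 1635455 = 1308364; 1,308,364 required, 1,308,503 in favor — approved.
Series C: 4/5 of 3336389 = 2669111.20, rounded up to 2669112; 2,669,112 required, 2,669,112 in favor — approved.

Approved — every class gave the required vote.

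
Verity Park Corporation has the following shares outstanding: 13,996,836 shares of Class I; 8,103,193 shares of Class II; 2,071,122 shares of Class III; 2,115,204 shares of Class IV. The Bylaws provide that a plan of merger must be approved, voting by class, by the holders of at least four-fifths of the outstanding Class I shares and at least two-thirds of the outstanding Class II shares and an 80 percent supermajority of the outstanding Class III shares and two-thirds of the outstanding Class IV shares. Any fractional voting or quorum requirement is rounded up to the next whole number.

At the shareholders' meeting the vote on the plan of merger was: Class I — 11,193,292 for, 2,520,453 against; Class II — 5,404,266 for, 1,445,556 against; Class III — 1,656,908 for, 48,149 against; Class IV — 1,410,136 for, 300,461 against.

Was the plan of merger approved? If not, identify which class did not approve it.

Class I: 4/5 of 13996836 = 11197468.80, rounded up to 11197469; 11,197,469 required, 11,193,292 in favor — not approved.
Class II: 2/3 of 8103193 = 5402128.67, rounded up to 5402129; 5,402,129 required, 5,404,266 in favor — approved.
Class III: 4/5 of 2071122 = 1656897.60, rounded up to 1656898; 1,656,898 required, 1,656,908 in favor — approved.
Class IV: 2/3 of 2115204 = 1410136; 1,410,136 required, 1,410,136 in favor — approved.

Not approved — the Class I shares did not give the required vote.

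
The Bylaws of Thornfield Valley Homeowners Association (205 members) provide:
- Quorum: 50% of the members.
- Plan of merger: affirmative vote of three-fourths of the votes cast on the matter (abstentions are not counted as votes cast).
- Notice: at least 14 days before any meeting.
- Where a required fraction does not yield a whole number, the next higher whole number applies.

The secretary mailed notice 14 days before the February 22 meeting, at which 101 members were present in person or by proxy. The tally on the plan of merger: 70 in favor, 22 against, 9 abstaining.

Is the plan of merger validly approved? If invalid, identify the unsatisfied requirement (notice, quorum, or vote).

Notice: 14 days given; 14 required. Satisfied.
Quorum: 50% of 205 = 102.50, rounded up to 103; 101 present. Not satisfied.
Vote: requires three-fourths of the votes cast (101 − 9 abstaining = 92); 3/4 of 92 = 69, so 69 needed; 70 in favor. Satisfied.

Invalid — quorum requirement not satisfied.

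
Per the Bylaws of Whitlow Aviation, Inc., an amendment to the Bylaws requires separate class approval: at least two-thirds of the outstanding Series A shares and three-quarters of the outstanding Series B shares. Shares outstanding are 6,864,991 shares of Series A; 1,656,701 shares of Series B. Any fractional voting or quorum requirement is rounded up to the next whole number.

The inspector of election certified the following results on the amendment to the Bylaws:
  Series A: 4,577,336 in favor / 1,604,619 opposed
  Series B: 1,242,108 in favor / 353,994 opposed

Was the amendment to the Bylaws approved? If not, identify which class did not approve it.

Not approved — the Series B shares did not give the required vote.

Series A: 2/3 of 6864991 = 4576660.67, rounded up to 4576661; 4,576,661 required, 4,577,336 in favor — approved.
Series B: 3/4 of 1656701 = 1242525.75, rounded up to 1242526; 1,242,526 required, 1,242,108 in favor — not approved.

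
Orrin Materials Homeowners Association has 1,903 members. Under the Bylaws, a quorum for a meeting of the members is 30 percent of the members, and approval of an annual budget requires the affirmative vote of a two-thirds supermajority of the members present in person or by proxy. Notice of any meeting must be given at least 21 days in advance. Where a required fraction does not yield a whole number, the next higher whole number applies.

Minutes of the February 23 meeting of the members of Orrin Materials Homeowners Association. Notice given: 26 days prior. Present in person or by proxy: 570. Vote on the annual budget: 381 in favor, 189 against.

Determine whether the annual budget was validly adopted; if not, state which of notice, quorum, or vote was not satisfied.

Invalid — quorum requirement not satisfied.

Notice: 26 days given; 21 required. Satisfied.
Quorum: 30% of 1,903 = 570.90, rounded up to 571; 570 present. Not satisfied.
Vote: requires two-thirds of those present (570); 2/3 of 570 = 380, so 380 needed; 381 in favor. Satisfied.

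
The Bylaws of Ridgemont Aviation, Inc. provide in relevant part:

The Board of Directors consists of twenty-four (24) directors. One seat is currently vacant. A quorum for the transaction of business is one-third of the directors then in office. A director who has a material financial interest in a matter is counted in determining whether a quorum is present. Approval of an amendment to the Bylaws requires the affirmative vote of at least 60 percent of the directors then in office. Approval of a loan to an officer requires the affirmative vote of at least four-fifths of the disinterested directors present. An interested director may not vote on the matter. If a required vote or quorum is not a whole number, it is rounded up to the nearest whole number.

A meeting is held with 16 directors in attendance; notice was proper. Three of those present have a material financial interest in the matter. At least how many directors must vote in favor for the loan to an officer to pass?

11

The loan to an officer requires four-fifths of the disinterested directors present (16 − 3 = 13).
4/5 of 13 = 10.40, rounded up to 11.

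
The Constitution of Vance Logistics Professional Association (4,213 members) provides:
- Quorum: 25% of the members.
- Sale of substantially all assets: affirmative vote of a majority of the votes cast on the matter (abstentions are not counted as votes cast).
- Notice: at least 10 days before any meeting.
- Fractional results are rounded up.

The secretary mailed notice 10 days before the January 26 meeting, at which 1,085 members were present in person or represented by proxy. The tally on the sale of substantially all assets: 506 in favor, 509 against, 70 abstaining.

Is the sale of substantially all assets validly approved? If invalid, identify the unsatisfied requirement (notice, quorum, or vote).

Notice: 10 days given; 10 required. Satisfied.
Quorum: 25% of 4,213 = 1,053.25, rounded up to 1,054; 1,085 present. Satisfied.
Vote: requires a majority of the votes cast (1,085 − 70 abstaining = 1,015); a majority of 1015 is 508, so 508 needed; 506 in favor. Not satisfied.

Invalid — vote requirement not satisfied.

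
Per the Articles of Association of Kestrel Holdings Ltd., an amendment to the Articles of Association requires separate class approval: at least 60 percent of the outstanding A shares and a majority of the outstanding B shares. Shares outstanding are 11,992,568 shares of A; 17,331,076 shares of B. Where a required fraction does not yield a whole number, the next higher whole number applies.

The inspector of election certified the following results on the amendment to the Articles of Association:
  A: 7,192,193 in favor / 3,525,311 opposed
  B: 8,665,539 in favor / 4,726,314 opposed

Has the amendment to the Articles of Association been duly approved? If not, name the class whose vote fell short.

Not approved — the A shares did not give the required vote.

A: 3/5 of 11992568 = 7195540.80, rounded up to 7195541; 7,195,541 required, 7,192,193 in favor — not approved.
B: a majority of 17331076 is 8665539; 8,665,539 required, 8,665,539 in favor — approved.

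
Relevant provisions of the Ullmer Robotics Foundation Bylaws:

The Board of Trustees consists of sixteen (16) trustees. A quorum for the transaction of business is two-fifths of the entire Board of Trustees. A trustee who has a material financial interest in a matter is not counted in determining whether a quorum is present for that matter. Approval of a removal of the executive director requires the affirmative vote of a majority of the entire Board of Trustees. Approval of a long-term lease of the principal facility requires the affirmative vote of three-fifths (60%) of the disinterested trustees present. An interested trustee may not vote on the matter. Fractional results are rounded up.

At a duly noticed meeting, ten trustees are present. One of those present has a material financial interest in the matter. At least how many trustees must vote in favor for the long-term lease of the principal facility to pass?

6

The long-term lease of the principal facility requires three-fifths of the disinterested trustees present (10 − 1 = 9).
3/5 of 9 = 5.40, rounded up to 6.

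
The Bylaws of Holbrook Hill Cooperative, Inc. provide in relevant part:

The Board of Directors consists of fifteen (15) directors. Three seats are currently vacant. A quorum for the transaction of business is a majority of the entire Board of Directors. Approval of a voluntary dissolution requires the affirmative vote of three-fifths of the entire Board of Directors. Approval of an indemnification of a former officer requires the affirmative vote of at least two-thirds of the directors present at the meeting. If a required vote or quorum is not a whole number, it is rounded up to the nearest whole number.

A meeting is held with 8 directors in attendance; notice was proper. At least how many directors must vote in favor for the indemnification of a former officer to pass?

6

The indemnification of a former officer requires two-thirds of the directors present (8).
2/3 of 8 = 5.33, rounded up to 6.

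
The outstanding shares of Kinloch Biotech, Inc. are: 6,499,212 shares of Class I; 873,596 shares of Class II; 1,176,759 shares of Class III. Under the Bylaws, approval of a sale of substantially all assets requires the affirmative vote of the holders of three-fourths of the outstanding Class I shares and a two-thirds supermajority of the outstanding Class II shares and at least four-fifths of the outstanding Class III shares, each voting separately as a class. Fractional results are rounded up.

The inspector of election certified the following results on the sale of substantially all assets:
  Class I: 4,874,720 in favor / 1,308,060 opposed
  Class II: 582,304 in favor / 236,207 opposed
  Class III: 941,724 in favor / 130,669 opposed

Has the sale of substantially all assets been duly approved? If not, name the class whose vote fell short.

Not approved — the Class II shares did not give the required vote.

Class I: 3/4 of 6499212 = 4874409; 4,874,409 required, 4,874,720 in favor — approved.
Class II: 2/3 of 873596 = 582397.33, rounded up to 582398; 582,398 required, 582,304 in favor — not approved.
Class III: 4/5 of 1176759 = 941407.20, rounded up to 941408; 941,408 required, 941,724 in favor — approved.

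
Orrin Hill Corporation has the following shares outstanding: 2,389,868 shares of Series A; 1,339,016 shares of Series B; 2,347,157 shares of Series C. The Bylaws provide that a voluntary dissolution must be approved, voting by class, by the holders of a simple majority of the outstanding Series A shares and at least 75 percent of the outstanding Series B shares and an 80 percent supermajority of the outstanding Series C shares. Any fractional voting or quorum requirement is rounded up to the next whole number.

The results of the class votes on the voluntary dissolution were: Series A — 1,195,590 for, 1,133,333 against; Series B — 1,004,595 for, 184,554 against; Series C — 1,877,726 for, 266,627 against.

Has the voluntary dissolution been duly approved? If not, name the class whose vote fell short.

Series A: a majority of 2389868 is 1194935; 1,194,935 required, 1,195,590 in favor — approved.
Series B: 3/4 of 1339016 = 1004262; 1,004,262 required, 1,004,595 in favor — approved.
Series C: 4/5 of 2347157 = 1877725.60, rounded up to 1877726; 1,877,726 required, 1,877,726 in favor — approved.

Approved — every class gave the required vote.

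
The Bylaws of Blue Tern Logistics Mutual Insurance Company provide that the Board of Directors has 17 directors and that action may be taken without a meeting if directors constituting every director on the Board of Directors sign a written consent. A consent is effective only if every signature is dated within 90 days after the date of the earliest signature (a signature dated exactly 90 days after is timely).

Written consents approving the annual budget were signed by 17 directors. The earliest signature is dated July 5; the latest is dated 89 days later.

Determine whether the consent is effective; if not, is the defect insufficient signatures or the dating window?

Signatures required: every one of 17 — unanimous means all 17, so 17 needed; 17 signed. Sufficient.
Dating window: the latest signature is 89 days after the earliest; the limit is 90 days. Within the window.

Effective — both the signature and dating-window requirements are satisfied.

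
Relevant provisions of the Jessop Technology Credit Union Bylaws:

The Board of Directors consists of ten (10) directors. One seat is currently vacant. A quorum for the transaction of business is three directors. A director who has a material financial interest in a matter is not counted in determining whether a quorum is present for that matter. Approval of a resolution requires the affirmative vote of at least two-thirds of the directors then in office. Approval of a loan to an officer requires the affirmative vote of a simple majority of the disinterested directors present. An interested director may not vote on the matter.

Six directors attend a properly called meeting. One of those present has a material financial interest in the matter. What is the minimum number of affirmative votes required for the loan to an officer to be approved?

The loan to an officer requires a majority of the disinterested directors present (6 − 1 = 5).
A majority of 5 is 3.

3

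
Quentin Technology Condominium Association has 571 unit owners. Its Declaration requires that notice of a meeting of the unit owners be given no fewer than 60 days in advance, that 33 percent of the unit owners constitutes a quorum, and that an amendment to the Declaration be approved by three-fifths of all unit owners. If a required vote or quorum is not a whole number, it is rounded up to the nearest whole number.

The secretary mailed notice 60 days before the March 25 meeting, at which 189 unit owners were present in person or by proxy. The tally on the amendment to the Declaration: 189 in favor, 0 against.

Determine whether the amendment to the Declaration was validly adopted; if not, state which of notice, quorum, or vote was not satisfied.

Notice: 60 days given; 60 required. Satisfied.
Quorum: 33% of 571 = 188.43, rounded up to 189; 189 present. Satisfied.
Vote: requires three-fifths of all unit owners (571); 3/5 of 571 = 342.60, rounded up to 343, so 343 needed; 189 in favor. Not satisfied.

Invalid — vote requirement not satisfied.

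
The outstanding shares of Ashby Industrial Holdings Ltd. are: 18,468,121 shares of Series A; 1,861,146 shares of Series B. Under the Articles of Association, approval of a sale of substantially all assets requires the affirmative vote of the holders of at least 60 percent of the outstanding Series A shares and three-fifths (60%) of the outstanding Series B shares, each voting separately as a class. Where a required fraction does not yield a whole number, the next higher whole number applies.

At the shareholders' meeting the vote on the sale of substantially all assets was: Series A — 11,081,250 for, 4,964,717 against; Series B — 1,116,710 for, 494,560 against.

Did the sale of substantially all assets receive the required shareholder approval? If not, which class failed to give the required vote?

Approved — every class gave the required vote.

Series A: 3/5 of 18468121 = 11080872.60, rounded up to 11080873; 11,080,873 required, 11,081,250 in favor — approved.
Series B: 3/5 of 1861146 = 1116687.60, rounded up to 1116688; 1,116,688 required, 1,116,710 in favor — approved.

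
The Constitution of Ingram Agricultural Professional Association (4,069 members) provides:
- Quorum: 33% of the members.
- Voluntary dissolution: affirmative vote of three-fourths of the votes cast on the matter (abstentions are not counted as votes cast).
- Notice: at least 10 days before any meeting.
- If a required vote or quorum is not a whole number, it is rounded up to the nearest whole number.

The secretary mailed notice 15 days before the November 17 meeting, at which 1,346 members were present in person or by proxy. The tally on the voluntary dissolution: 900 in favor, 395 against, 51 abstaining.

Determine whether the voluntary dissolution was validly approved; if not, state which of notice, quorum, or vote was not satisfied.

Notice: 15 days given; 10 required. Satisfied.
Quorum: 33% of 4,069 = 1,342.77, rounded up to 1,343; 1,346 present. Satisfied.
Vote: requires three-fourths of the votes cast (1,346 − 51 abstaining = 1,295); 3/4 of 1295 = 971.25, rounded up to 972, so 972 needed; 900 in favor. Not satisfied.

Invalid — vote requirement not satisfied.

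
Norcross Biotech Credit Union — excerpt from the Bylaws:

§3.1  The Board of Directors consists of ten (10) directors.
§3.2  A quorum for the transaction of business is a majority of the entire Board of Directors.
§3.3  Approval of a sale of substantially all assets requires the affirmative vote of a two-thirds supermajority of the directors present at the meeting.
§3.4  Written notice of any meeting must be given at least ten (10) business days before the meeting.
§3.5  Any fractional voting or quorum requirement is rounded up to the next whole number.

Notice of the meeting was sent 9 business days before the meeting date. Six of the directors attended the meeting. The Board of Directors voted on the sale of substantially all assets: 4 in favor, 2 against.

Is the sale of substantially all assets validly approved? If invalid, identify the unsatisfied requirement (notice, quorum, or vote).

Invalid — notice requirement not satisfied.

Notice: 9 business days given; 10 required (9 < 10). Not satisfied.
Quorum: 6 present; quorum is 6. Satisfied.
Vote: the sale of substantially all assets requires two-thirds of the directors present (6). 2/3 of 6 = 4, so 4 affirmative votes are needed; 4 voted in favor. Satisfied.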